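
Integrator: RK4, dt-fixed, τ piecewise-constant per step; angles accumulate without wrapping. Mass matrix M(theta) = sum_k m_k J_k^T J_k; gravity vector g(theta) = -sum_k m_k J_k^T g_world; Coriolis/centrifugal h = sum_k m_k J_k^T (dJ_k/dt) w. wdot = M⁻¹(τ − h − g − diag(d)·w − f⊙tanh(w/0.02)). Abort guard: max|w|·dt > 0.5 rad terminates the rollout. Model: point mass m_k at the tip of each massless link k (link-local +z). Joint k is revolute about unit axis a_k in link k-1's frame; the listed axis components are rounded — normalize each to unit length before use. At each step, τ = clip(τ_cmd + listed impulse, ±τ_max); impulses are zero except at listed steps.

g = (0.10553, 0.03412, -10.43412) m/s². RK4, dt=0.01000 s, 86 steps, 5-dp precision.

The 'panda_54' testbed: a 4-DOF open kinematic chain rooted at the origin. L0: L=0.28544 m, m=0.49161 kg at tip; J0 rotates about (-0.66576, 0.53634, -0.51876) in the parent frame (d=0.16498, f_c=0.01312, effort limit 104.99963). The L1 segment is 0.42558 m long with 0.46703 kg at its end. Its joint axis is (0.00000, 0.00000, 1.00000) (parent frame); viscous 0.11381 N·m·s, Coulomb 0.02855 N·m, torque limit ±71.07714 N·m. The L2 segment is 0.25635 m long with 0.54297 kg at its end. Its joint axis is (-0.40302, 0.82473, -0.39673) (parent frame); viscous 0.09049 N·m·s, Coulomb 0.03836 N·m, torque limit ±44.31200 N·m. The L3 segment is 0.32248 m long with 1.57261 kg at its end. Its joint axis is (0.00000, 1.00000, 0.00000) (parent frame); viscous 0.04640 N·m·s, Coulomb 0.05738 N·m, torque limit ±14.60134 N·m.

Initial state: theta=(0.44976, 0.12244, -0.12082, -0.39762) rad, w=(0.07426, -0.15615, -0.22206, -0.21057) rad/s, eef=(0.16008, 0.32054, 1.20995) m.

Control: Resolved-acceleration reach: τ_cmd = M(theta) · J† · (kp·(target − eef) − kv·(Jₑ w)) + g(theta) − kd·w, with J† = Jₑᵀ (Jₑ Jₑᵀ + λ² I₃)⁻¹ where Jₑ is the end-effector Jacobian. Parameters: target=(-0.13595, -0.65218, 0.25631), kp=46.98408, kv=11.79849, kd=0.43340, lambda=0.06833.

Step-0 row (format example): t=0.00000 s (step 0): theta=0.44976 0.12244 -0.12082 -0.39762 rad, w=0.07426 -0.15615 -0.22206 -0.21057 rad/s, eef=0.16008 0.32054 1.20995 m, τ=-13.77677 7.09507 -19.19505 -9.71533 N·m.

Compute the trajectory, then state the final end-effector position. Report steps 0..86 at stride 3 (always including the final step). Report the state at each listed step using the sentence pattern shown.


t=0.03000 s (step 3): theta=0.49667 0.21704 -0.21098 -0.43044 rad, w=2.90564 4.17694 -5.91359 -1.50210 rad/s, eef=0.14988 0.30953 1.20008 m, τ=-5.16957 6.56126 -13.78589 -8.08187 N·m.
t=0.06000 s (step 6): theta=0.60184 0.32900 -0.42119 -0.51013 rad, w=3.74154 3.13381 -7.40185 -3.73271 rad/s, eef=0.13266 0.27816 1.16377 m, τ=-22.67648 9.48846 -15.33911 -6.28010 N·m.
t=0.09000 s (step 9): theta=0.70686 0.40780 -0.63589 -0.63737 rad, w=3.15993 2.20395 -6.88693 -4.46818 rad/s, eef=0.11509 0.22867 1.10125 m, τ=-29.11744 8.79158 -11.98780 -2.80752 N·m.
t=0.12000 s (step 12): theta=0.78764 0.46526 -0.83471 -0.76643 rad, w=2.19912 1.68012 -6.40428 -4.03163 rad/s, eef=0.09865 0.16644 1.02387 m, τ=-27.26423 5.75314 -5.18313 1.31848 N·m.
t=0.15000 s (step 15): theta=0.83750 0.51038 -1.02123 -0.87461 rad, w=1.11442 1.34747 -6.05679 -3.13584 rad/s, eef=0.08343 0.09697 0.94028 m, τ=-22.45842 2.03066 2.18578 4.90401 N·m.
t=0.18000 s (step 18): theta=0.85390 0.54657 -1.19823 -0.95281 rad, w=-0.02491 1.06378 -5.75706 -2.05237 rad/s, eef=0.06961 0.02499 0.85614 m, τ=-16.99110 -1.37903 8.56723 7.27817 N·m.
t=0.21000 s (step 21): theta=0.83588 0.57401 -1.36566 -0.99784 rad, w=-1.17223 0.75387 -5.40211 -0.94542 rad/s, eef=0.05741 -0.04566 0.77527 m, τ=-11.77269 -3.95873 13.26232 8.33213 N·m.
t=0.24000 s (step 24): theta=0.78404 0.59146 -1.52033 -1.01157 rad, w=-2.26862 0.39962 -4.88676 0.00065 rad/s, eef=0.04691 -0.11214 0.70036 m, τ=-7.13998 -5.50263 16.04975 8.34486 N·m.
t=0.27000 s (step 27): theta=0.70086 0.59859 -1.65534 -1.00298 rad, w=-3.24483 0.06819 -4.09692 0.53793 rad/s, eef=0.03789 -0.17255 0.63318 m, τ=-3.22528 -6.02471 16.99692 7.79446 N·m.
t=0.30000 s (step 30): theta=0.59174 0.59610 -1.76409 -0.98317 rad, w=-3.98762 -0.21810 -3.12249 0.72002 rad/s, eef=0.02955 -0.22621 0.57486 m, τ=0.23447 -5.65425 16.40360 6.92069 N·m.
t=0.33000 s (step 33): theta=0.46471 0.58657 -1.84151 -0.96311 rad, w=-4.43138 -0.39532 -2.02254 0.56802 rad/s, eef=0.02078 -0.27370 0.52563 m, τ=3.44479 -4.61103 14.68961 5.92862 N·m.
t=0.36000 s (step 36): theta=0.32917 0.57337 -1.88585 -0.95062 rad, w=-4.55735 -0.46768 -0.94328 0.24547 rad/s, eef=0.01051 -0.31645 0.48464 m, τ=6.54238 -3.16329 12.36926 4.88999 N·m.
t=0.39000 s (step 39): theta=0.19423 0.55885 -1.90024 -0.94781 rad, w=-4.39897 -0.50171 -0.05950 -0.03224 rad/s, eef=-0.00164 -0.35598 0.45026 m, τ=9.50533 -1.57986 9.94944 3.82776 N·m.
t=0.42000 s (step 42): theta=0.06763 0.54251 -1.89339 -0.94958 rad, w=-4.01972 -0.57713 0.48880 -0.08226 rad/s, eef=-0.01534 -0.39342 0.42068 m, τ=12.21081 -0.08990 7.83606 2.77488 N·m.
t=0.45000 s (step 45): theta=-0.04584 0.52460 -1.87313 -0.95201 rad, w=-3.53668 -0.61379 0.82898 -0.06711 rad/s, eef=-0.02975 -0.42894 0.39461 m, τ=14.27181 1.10105 6.17803 1.92082 N·m.
t=0.48000 s (step 48): theta=-0.14421 0.50593 -1.84563 -0.95291 rad, w=-3.02445 -0.62246 0.98616 0.00341 rad/s, eef=-0.04400 -0.46213 0.37138 m, τ=15.66746 1.95087 5.02310 1.29429 N·m.
t=0.51000 s (step 51): theta=-0.22759 0.48774 -1.81492 -0.95219 rad, w=-2.54101 -0.58877 1.04106 0.05043 rad/s, eef=-0.05743 -0.49242 0.35077 m, τ=16.43240 2.48451 4.30611 0.92073 N·m.
t=0.54000 s (step 54): theta=-0.29708 0.47061 -1.78429 -0.94954 rad, w=-2.10066 -0.55265 0.98811 0.12841 rad/s, eef=-0.06965 -0.51944 0.33268 m, τ=16.77648 2.78402 3.93253 0.70761 N·m.
t=0.57000 s (step 57): theta=-0.35419 0.45471 -1.75610 -0.94464 rad, w=-1.71653 -0.50564 0.88665 0.19412 rad/s, eef=-0.08049 -0.54309 0.31704 m, τ=16.79526 2.90994 3.78994 0.63036 N·m.
t=0.60000 s (step 60): theta=-0.40067 0.44039 -1.73121 -0.93822 rad, w=-1.39093 -0.44822 0.77246 0.22920 rad/s, eef=-0.08991 -0.56344 0.30376 m, τ=16.59111 2.92030 3.79121 0.65473 N·m.
t=0.63000 s (step 63): theta=-0.43820 0.42787 -1.70971 -0.93118 rad, w=-1.11949 -0.38617 0.66138 0.23598 rad/s, eef=-0.09797 -0.58067 0.29269 m, τ=16.25663 2.86184 3.87521 0.74346 N·m.
t=0.66000 s (step 66): theta=-0.46832 0.41721 -1.69142 -0.92425 rad, w=-0.89550 -0.32480 0.55997 0.22274 rad/s, eef=-0.10480 -0.59505 0.28361 m, τ=15.86097 2.76741 4.00122 0.86625 N·m.
t=0.69000 s (step 69): theta=-0.49234 0.40833 -1.67600 -0.91792 rad, w=-0.71197 -0.26763 0.47045 0.19779 rad/s, eef=-0.11053 -0.60692 0.27628 m, τ=15.45061 2.65829 4.14347 1.00175 N·m.
t=0.72000 s (step 72): theta=-0.51138 0.40108 -1.66308 -0.91242 rad, w=-0.56242 -0.21651 0.39304 0.16754 rad/s, eef=-0.11529 -0.61660 0.27046 m, τ=15.05423 2.54739 4.28652 1.13639 N·m.
t=0.75000 s (step 75): theta=-0.52637 0.39527 -1.65231 -0.90786 rad, w=-0.44120 -0.17211 0.32710 0.13626 rad/s, eef=-0.11923 -0.62443 0.26590 m, τ=14.68799 2.44198 4.42175 1.26235 N·m.
t=0.78000 s (step 78): theta=-0.53809 0.39068 -1.64335 -0.90421 rad, w=-0.34347 -0.13436 0.27156 0.10650 rad/s, eef=-0.12246 -0.63070 0.26240 m, τ=14.35969 2.34574 4.54484 1.37575 N·m.
t=0.81000 s (step 81): theta=-0.54718 0.38714 -1.63592 -0.90142 rad, w=-0.26514 -0.10280 0.22522 0.07963 rad/s, eef=-0.12510 -0.63568 0.25974 m, τ=14.07189 2.26020 4.65417 1.47518 N·m.
t=0.84000 s (step 84): theta=-0.55417 0.38445 -1.62976 -0.89939 rad, w=-0.20274 -0.07683 0.18679 0.05634 rad/s, eef=-0.12725 -0.63960 0.25778 m, τ=13.82404 2.18558 4.74965 1.56058 N·m.
t=0.86000 s (step 86): theta=-0.55787 0.38306 -1.62625 -0.89839 rad, w=-0.16848 -0.06240 0.16470 0.04326 rad/s, eef=-0.12845 -0.64172 0.25678 m.
final eef position (m): -0.12845 -0.64172 0.25678


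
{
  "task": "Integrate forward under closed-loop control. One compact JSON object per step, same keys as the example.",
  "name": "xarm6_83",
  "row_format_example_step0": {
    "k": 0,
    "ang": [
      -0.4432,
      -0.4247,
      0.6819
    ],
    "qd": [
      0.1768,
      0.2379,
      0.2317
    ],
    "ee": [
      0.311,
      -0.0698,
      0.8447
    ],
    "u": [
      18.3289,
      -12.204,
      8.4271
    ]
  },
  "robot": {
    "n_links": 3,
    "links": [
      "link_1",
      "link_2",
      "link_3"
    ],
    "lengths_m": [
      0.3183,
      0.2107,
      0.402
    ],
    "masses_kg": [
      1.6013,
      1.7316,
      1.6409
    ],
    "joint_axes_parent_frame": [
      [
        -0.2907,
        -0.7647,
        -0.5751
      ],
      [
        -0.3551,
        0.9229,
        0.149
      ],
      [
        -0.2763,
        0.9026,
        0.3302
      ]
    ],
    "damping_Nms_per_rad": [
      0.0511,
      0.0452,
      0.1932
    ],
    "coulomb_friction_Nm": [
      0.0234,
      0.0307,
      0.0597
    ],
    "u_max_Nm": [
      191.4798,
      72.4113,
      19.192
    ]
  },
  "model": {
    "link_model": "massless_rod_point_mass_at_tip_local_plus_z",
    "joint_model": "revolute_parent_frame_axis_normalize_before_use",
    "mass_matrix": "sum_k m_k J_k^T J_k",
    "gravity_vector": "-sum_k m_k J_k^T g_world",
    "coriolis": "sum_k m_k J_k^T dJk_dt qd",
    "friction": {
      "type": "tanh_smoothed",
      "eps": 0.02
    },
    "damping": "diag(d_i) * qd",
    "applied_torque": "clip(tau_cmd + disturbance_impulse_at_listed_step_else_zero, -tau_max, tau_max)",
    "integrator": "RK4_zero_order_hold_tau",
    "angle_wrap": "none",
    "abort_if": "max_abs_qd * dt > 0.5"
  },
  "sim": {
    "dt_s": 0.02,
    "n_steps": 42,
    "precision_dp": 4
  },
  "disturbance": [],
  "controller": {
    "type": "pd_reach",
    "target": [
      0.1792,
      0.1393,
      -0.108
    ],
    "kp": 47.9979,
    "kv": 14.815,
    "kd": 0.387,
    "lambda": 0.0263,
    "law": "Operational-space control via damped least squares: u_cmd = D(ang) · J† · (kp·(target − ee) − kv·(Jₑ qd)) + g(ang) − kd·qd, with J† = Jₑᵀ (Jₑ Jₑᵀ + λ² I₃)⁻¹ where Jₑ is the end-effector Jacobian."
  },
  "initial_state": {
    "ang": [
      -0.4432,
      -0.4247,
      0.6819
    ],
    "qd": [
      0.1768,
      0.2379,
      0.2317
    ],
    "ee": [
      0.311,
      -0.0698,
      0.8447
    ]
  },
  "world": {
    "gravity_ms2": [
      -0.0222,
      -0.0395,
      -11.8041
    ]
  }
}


{"k":1,"ang":[-0.4475,-0.4816,0.7762],"qd":[-0.6082,-5.7265,8.8122],"ee":[0.3105,-0.0652,0.8365],"u":[10.9042,-5.1234,2.5479]}
{"k":2,"ang":[-0.4635,-0.6124,0.9715],"qd":[-0.9944,-7.2892,10.5795],"ee":[0.3065,-0.0579,0.8171],"u":[1.4766,0.3138,1.1429]}
{"k":3,"ang":[-0.4865,-0.7602,1.1804],"qd":[-1.3141,-7.5165,10.3363],"ee":[0.2999,-0.0491,0.7926],"u":[-3.0464,2.7402,0.4737]}
{"k":4,"ang":[-0.516,-0.9098,1.3806],"qd":[-1.6329,-7.4857,9.7418],"ee":[0.2926,-0.0397,0.7654],"u":[-4.0203,3.4276,-0.2414]}
{"k":5,"ang":[-0.5517,-1.0588,1.569],"qd":[-1.9505,-7.4526,9.1538],"ee":[0.2858,-0.0302,0.7363],"u":[-3.1378,3.3041,-1.0046]}
{"k":6,"ang":[-0.5937,-1.2077,1.7464],"qd":[-2.257,-7.468,8.6207],"ee":[0.2801,-0.0206,0.7059],"u":[-1.4032,2.8231,-1.729]}
{"k":7,"ang":[-0.6417,-1.3576,1.9137],"qd":[-2.5452,-7.5436,8.1353],"ee":[0.2757,-0.0112,0.6749],"u":[0.6417,2.1791,-2.3552]}
{"k":8,"ang":[-0.6952,-1.5097,2.0718],"qd":[-2.8114,-7.689,7.686],"ee":[0.2726,-0.0019,0.6436],"u":[2.7055,1.4342,-2.8565]}
{"k":9,"ang":[-0.7538,-1.6656,2.2213],"qd":[-3.0538,-7.9206,7.2667],"ee":[0.2709,0.0072,0.6126],"u":[4.6258,0.5785,-3.2289]}
{"k":10,"ang":[-0.8171,-1.8274,2.3627],"qd":[-3.2704,-8.2658,6.8774],"ee":[0.2706,0.0163,0.5822],"u":[6.298,-0.4451,-3.4842]}
{"k":11,"ang":[-0.8844,-1.9977,2.4967],"qd":[-3.4574,-8.7687,6.5251],"ee":[0.2715,0.0253,0.5529],"u":[7.6287,-1.7383,-3.6456]}
{"k":12,"ang":[-0.9551,-2.1803,2.6243],"qd":[-3.6066,-9.5004,6.2269],"ee":[0.2738,0.0342,0.5249],"u":[8.4944,-3.4667,-3.7478]}
{"k":13,"ang":[-1.0284,-2.3812,2.7469],"qd":[-3.7008,-10.5781,6.0168],"ee":[0.2774,0.043,0.4986],"u":[8.6972,-5.9144,-3.8402]}
{"k":14,"ang":[-1.1028,-2.609,2.8668],"qd":[-3.7063,-12.2017,5.9632],"ee":[0.2822,0.0515,0.4746],"u":[7.9275,-9.5952,-3.9985]}
{"k":15,"ang":[-1.1761,-2.8782,2.9884],"qd":[-3.5644,-14.7186,6.2075],"ee":[0.2885,0.0596,0.4534],"u":[5.9481,-15.1243,-4.3566]}
{"k":16,"ang":[-1.2446,-3.2116,3.1201],"qd":[-3.2245,-18.6072,7.0014],"ee":[0.2973,0.0668,0.4364],"u":[5.9817,-14.5319,-5.1598]}
{"k":17,"ang":[-1.3054,-3.6178,3.2681],"qd":[-2.9472,-21.8774,7.7891],"ee":[0.3121,0.0706,0.4259],"u":[19.1742,41.2143,-6.4107]}
{"k":18,"ang":[-1.3647,-3.9359,3.3762],"qd":[-2.9942,-10.0299,3.018],"ee":[0.333,0.0679,0.4185],"u":[13.8805,38.5281,-5.358]}
{"k":19,"ang":[-1.426,-4.0311,3.3917],"qd":[-3.0993,0.4443,-1.4323],"ee":[0.348,0.0645,0.4064],"u":[11.0729,24.1936,-2.9127]}
{"k":20,"ang":[-1.4894,-3.9577,3.3364],"qd":[-3.2646,6.9052,-4.0831],"ee":[0.3567,0.063,0.3899],"u":[12.9183,20.2262,-0.9646]}
{"k":21,"ang":[-1.5548,-3.7672,3.2367],"qd":[-3.2736,12.1166,-5.8712],"ee":[0.365,0.0613,0.3717],"u":[16.2868,10.1403,0.5982]}
{"k":22,"ang":[-1.6144,-3.5039,3.1163],"qd":[-2.613,14.1404,-6.1625],"ee":[0.3786,0.0584,0.3552],"u":[7.1529,-34.8247,1.8508]}
{"k":23,"ang":[-1.6636,-3.3198,3.0317],"qd":[-2.3943,4.3804,-2.3562],"ee":[0.3948,0.0569,0.3416],"u":[3.6838,-33.58,1.0644]}
{"k":24,"ang":[-1.7157,-3.3212,3.0169],"qd":[-2.8526,-4.4646,0.8403],"ee":[0.4054,0.0582,0.3272],"u":[4.7624,-23.3815,-0.6277]}
{"k":25,"ang":[-1.7773,-3.4701,3.0524],"qd":[-3.2968,-10.4209,2.6765],"ee":[0.4107,0.0605,0.3108],"u":[5.9653,-17.5835,-2.0034]}
{"k":26,"ang":[-1.8473,-3.7221,3.1158],"qd":[-3.7296,-14.7797,3.6395],"ee":[0.4137,0.0624,0.2928],"u":[8.5807,-12.7636,-3.0256]}
{"k":27,"ang":[-1.9274,-4.0479,3.1917],"qd":[-4.36,-17.8156,3.9205],"ee":[0.4168,0.0622,0.2727],"u":[13.6546,2.2366,-3.8861]}
{"k":28,"ang":[-2.0199,-4.3951,3.2602],"qd":[-4.8879,-16.9604,3.0044],"ee":[0.4194,0.0592,0.2492],"u":[12.5456,18.7497,-4.3579]}
{"k":29,"ang":[-2.1177,-4.6829,3.3004],"qd":[-4.7641,-11.8149,1.1101],"ee":[0.4181,0.0564,0.2241],"u":[9.2962,15.3725,-4.0925]}
{"k":30,"ang":[-2.2099,-4.8776,3.309],"qd":[-4.3878,-7.6216,-0.2137],"ee":[0.4122,0.0567,0.2011],"u":[9.028,8.2433,-3.5777]}
{"k":31,"ang":[-2.2949,-5.0084,3.2989],"qd":[-4.0982,-5.4494,-0.7937],"ee":[0.4035,0.06,0.1812],"u":[9.9317,3.4179,-3.2475]}
{"k":32,"ang":[-2.3752,-5.1098,3.2821],"qd":[-3.9172,-4.6807,-0.8809],"ee":[0.3934,0.0655,0.1639],"u":[10.8291,0.8842,-3.1304]}
{"k":33,"ang":[-2.4522,-5.2031,3.2662],"qd":[-3.7788,-4.6496,-0.6962],"ee":[0.3828,0.0724,0.1487],"u":[11.1555,0.1188,-3.1503]}
{"k":34,"ang":[-2.5263,-5.2979,3.255],"qd":[-3.6287,-4.825,-0.4205],"ee":[0.3722,0.0804,0.1356],"u":[10.8154,0.4063,-3.2126]}
{"k":35,"ang":[-2.5971,-5.3951,3.2491],"qd":[-3.4456,-4.8935,-0.1689],"ee":[0.362,0.089,0.1243],"u":[10.0929,0.9723,-3.2658]}
{"k":36,"ang":[-2.664,-5.4919,3.2477],"qd":[-3.2347,-4.7759,0.0199],"ee":[0.3524,0.0979,0.1146],"u":[9.3242,1.3503,-3.3025]}
{"k":37,"ang":[-2.7265,-5.585,3.2494],"qd":[-3.0134,-4.5284,0.1498],"ee":[0.3436,0.1068,0.1064],"u":[8.6908,1.4285,-3.3174]}
{"k":38,"ang":[-2.7847,-5.673,3.2535],"qd":[-2.799,-4.2594,0.2629],"ee":[0.3357,0.1154,0.0992],"u":[8.3029,1.2137,-3.3714]}
{"k":39,"ang":[-2.8388,-5.7562,3.26],"qd":[-2.603,-4.0565,0.3854],"ee":[0.3286,0.1235,0.0929],"u":[8.207,0.7419,-3.4681]}
{"k":40,"ang":[-2.8891,-5.8368,3.2693],"qd":[-2.4322,-3.9909,0.5396],"ee":[0.3224,0.1311,0.0873],"u":[8.3948,0.0557,-3.6002]}
{"k":41,"ang":[-2.9364,-5.9179,3.2822],"qd":[-2.2907,-4.1182,0.7443],"ee":[0.317,0.1381,0.082],"u":[8.7563,-0.7674,-3.7544]}
{"k":42,"ang":[-2.9812,-6.0039,3.2998],"qd":[-2.1838,-4.4724,1.012],"ee":[0.3122,0.1443,0.0771]}


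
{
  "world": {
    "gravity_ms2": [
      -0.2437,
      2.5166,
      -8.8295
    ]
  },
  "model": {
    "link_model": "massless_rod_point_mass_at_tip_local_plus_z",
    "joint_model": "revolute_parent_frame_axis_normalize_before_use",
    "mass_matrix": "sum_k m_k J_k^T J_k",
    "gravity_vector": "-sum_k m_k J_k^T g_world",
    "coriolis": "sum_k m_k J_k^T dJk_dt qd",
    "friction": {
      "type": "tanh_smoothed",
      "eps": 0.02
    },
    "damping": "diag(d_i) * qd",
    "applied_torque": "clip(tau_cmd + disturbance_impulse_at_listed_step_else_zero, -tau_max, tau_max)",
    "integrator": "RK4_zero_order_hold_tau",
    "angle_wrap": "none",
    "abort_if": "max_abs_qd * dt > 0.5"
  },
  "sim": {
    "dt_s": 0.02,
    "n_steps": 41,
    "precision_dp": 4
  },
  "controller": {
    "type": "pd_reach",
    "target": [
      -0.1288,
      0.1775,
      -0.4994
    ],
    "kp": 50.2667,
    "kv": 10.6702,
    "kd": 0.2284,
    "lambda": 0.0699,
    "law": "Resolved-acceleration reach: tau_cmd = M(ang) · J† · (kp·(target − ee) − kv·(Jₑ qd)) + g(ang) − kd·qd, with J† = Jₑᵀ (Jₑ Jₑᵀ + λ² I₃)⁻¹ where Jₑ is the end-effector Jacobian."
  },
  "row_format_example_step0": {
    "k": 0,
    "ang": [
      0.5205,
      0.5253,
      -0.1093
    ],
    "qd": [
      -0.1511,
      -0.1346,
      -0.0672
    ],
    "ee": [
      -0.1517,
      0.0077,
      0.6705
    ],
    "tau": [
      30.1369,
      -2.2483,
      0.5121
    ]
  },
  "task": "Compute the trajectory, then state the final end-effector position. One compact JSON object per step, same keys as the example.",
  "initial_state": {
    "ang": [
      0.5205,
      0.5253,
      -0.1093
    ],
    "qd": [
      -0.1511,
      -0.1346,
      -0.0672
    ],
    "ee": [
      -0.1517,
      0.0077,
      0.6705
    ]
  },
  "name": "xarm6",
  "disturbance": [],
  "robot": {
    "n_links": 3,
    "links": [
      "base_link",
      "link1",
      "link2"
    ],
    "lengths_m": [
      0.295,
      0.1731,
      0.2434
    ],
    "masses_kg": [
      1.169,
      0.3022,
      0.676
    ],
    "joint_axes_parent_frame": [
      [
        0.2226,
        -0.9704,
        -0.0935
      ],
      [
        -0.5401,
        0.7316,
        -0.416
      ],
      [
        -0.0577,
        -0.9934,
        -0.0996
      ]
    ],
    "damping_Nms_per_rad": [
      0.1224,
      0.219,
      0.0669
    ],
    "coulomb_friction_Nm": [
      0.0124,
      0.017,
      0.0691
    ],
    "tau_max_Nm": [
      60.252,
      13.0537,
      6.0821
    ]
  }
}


{"k":1,"ang":[0.5599,0.5905,-0.1213],"qd":[3.9937,6.4949,-0.933],"ee":[-0.1513,0.0081,0.6643],"tau":[22.9676,-2.7363,0.2695]}
{"k":2,"ang":[0.6645,0.7555,-0.1389],"qd":[6.3872,9.8814,-0.5581],"ee":[-0.1545,0.0052,0.6457],"tau":[13.6149,-1.6056,-0.3537]}
{"k":3,"ang":[0.8023,0.9615,-0.1428],"qd":[7.3514,10.5721,0.1443],"ee":[-0.1629,-0.0053,0.6175],"tau":[5.8052,-0.196,-0.6381]}
{"k":4,"ang":[0.951,1.1647,-0.138],"qd":[7.527,9.6824,0.2263],"ee":[-0.1765,-0.0236,0.5833],"tau":[0.8934,0.814,-0.4197]}
{"k":5,"ang":[1.1007,1.3471,-0.133],"qd":[7.4602,8.5462,0.1752],"ee":[-0.1938,-0.0474,0.5456],"tau":[-1.7939,1.3089,-0.0761]}
{"k":6,"ang":[1.2488,1.5079,-0.129],"qd":[7.3649,7.5263,0.1557],"ee":[-0.2135,-0.0736,0.505],"tau":[-3.1644,1.4861,0.2358]}
{"k":7,"ang":[1.3954,1.6496,-0.1251],"qd":[7.3097,6.6469,0.1833],"ee":[-0.2344,-0.0999,0.462],"tau":[-3.8137,1.5194,0.4766]}
{"k":8,"ang":[1.5415,1.7747,-0.1206],"qd":[7.312,5.8594,0.2313],"ee":[-0.2556,-0.1249,0.4165],"tau":[-4.0852,1.5137,0.6491]}
{"k":9,"ang":[1.6882,1.8846,-0.1152],"qd":[7.3697,5.118,0.2784],"ee":[-0.2765,-0.1475,0.3685],"tau":[-4.1726,1.5241,0.764]}
{"k":10,"ang":[1.8366,1.9799,-0.109],"qd":[7.4706,4.3913,0.3157],"ee":[-0.2966,-0.1671,0.3181],"tau":[-4.1883,1.5784,0.8301]}
{"k":11,"ang":[1.9873,2.0606,-0.1022],"qd":[7.595,3.6616,0.3444],"ee":[-0.3151,-0.1832,0.2653],"tau":[-4.2016,1.6897,0.8525]}
{"k":12,"ang":[2.1404,2.1266,-0.0948],"qd":[7.717,2.9238,0.3736],"ee":[-0.3318,-0.1954,0.2104],"tau":[-4.2591,1.8633,0.8329]}
{"k":13,"ang":[2.2958,2.1778,-0.0868],"qd":[7.8057,2.1835,0.4161],"ee":[-0.3458,-0.2033,0.1536],"tau":[-4.3934,2.1,0.7713]}
{"k":14,"ang":[2.4522,2.2143,-0.0778],"qd":[7.8282,1.4544,0.4833],"ee":[-0.3567,-0.2066,0.0952],"tau":[-4.6242,2.3971,0.6669]}
{"k":15,"ang":[2.6082,2.2364,-0.0671],"qd":[7.7532,0.7556,0.5804],"ee":[-0.3639,-0.2054,0.0358],"tau":[-4.9539,2.7481,0.5207]}
{"k":16,"ang":[2.7615,2.245,-0.0544],"qd":[7.557,0.1073,0.7027],"ee":[-0.3668,-0.1994,-0.0239],"tau":[-5.3627,3.1419,0.3369]}
{"k":17,"ang":[2.9095,2.2414,-0.0389],"qd":[7.232,-0.4577,0.8539],"ee":[-0.3651,-0.1889,-0.083],"tau":[-5.8057,3.5526,0.1204]}
{"k":18,"ang":[3.0498,2.2273,-0.0207],"qd":[6.7794,-0.9475,0.9859],"ee":[-0.3584,-0.1743,-0.1403],"tau":[-6.2289,3.9676,-0.1094]}
{"k":19,"ang":[3.1799,2.2042,-0.0],"qd":[6.2201,-1.3507,1.0886],"ee":[-0.347,-0.1561,-0.1949],"tau":[-6.5683,4.3588,-0.341]}
{"k":20,"ang":[3.298,2.174,0.0224],"qd":[5.5875,-1.6592,1.1602],"ee":[-0.3314,-0.1351,-0.2455],"tau":[-6.7711,4.6963,-0.5614]}
{"k":21,"ang":[3.4031,2.1385,0.0459],"qd":[4.9193,-1.8711,1.2035],"ee":[-0.3124,-0.1123,-0.2914],"tau":[-6.8063,4.9552,-0.7586]}
{"k":22,"ang":[3.4948,2.0998,0.0701],"qd":[4.2514,-1.9905,1.2249],"ee":[-0.2911,-0.0886,-0.3319],"tau":[-6.6668,5.1195,-0.9229]}
{"k":23,"ang":[3.5734,2.0595,0.0945],"qd":[3.6124,-2.0271,1.2311],"ee":[-0.2685,-0.0646,-0.3669],"tau":[-6.3667,5.1842,-1.0484]}
{"k":24,"ang":[3.6397,2.0191,0.119],"qd":[3.0219,-1.9945,1.2267],"ee":[-0.2457,-0.0412,-0.3965],"tau":[-5.9342,5.1548,-1.1328]}
{"k":25,"ang":[3.6948,1.98,0.1433],"qd":[2.4908,-1.9087,1.2137],"ee":[-0.2235,-0.0189,-0.421],"tau":[-5.4035,5.0439,-1.1773]}
{"k":26,"ang":[3.7399,1.943,0.1673],"qd":[2.0228,-1.7856,1.1925],"ee":[-0.2028,0.002,-0.4411],"tau":[-4.8097,4.8687,-1.1854]}
{"k":27,"ang":[3.7762,1.9086,0.1908],"qd":[1.6171,-1.6398,1.1627],"ee":[-0.1838,0.0212,-0.4573],"tau":[-4.1843,4.6475,-1.1626]}
{"k":28,"ang":[3.8051,1.8774,0.2136],"qd":[1.2695,-1.4833,1.1247],"ee":[-0.1669,0.0386,-0.4702],"tau":[-3.5536,4.3974,-1.115]}
{"k":29,"ang":[3.8275,1.8492,0.2357],"qd":[0.9745,-1.3253,1.0789],"ee":[-0.1522,0.0543,-0.4803],"tau":[-2.9381,4.1335,-1.0492]}
{"k":30,"ang":[3.8445,1.8242,0.2567],"qd":[0.7262,-1.1724,1.0266],"ee":[-0.1397,0.0681,-0.4883],"tau":[-2.3526,3.8677,-0.971]}
{"k":31,"ang":[3.8569,1.8022,0.2767],"qd":[0.5187,-1.0291,0.9694],"ee":[-0.1293,0.0804,-0.4946],"tau":[-1.8073,3.6093,-0.8858]}
{"k":32,"ang":[3.8655,1.7829,0.2955],"qd":[0.3462,-0.8977,0.909],"ee":[-0.1208,0.0911,-0.4994],"tau":[-1.3083,3.3647,-0.7978]}
{"k":33,"ang":[3.871,1.7661,0.313],"qd":[0.2041,-0.7796,0.8473],"ee":[-0.1141,0.1004,-0.5032],"tau":[-0.8586,3.138,-0.7104]}
{"k":34,"ang":[3.874,1.7516,0.3294],"qd":[0.0878,-0.6748,0.7857],"ee":[-0.1089,0.1085,-0.506],"tau":[-0.4587,2.9317,-0.6263]}
{"k":35,"ang":[3.8748,1.739,0.3445],"qd":[-0.006,-0.5827,0.7258],"ee":[-0.1051,0.1154,-0.5082],"tau":[-0.1081,2.7466,-0.547]}
{"k":36,"ang":[3.8739,1.7282,0.3585],"qd":[-0.0792,-0.5004,0.669],"ee":[-0.1025,0.1214,-0.5099],"tau":[0.1916,2.5825,-0.4739]}
{"k":37,"ang":[3.8717,1.7189,0.3713],"qd":[-0.1367,-0.4301,0.6145],"ee":[-0.1008,0.1266,-0.5111],"tau":[0.4487,2.4392,-0.4071]}
{"k":38,"ang":[3.8686,1.7109,0.3831],"qd":[-0.1812,-0.3703,0.5633],"ee":[-0.0999,0.131,-0.512],"tau":[0.667,2.3153,-0.3471]}
{"k":39,"ang":[3.8646,1.704,0.394],"qd":[-0.2145,-0.3194,0.516],"ee":[-0.0997,0.1348,-0.5127],"tau":[0.8501,2.2092,-0.2938]}
{"k":40,"ang":[3.8601,1.6981,0.4039],"qd":[-0.2384,-0.2762,0.4726],"ee":[-0.1,0.138,-0.5131],"tau":[1.0016,2.1191,-0.247]}
{"k":41,"ang":[3.8551,1.6929,0.4129],"qd":[-0.2544,-0.2395,0.4332],"ee":[-0.1008,0.1408,-0.5134]}
{"summary": "final ee position (m): -0.1008 0.1408 -0.5134"}


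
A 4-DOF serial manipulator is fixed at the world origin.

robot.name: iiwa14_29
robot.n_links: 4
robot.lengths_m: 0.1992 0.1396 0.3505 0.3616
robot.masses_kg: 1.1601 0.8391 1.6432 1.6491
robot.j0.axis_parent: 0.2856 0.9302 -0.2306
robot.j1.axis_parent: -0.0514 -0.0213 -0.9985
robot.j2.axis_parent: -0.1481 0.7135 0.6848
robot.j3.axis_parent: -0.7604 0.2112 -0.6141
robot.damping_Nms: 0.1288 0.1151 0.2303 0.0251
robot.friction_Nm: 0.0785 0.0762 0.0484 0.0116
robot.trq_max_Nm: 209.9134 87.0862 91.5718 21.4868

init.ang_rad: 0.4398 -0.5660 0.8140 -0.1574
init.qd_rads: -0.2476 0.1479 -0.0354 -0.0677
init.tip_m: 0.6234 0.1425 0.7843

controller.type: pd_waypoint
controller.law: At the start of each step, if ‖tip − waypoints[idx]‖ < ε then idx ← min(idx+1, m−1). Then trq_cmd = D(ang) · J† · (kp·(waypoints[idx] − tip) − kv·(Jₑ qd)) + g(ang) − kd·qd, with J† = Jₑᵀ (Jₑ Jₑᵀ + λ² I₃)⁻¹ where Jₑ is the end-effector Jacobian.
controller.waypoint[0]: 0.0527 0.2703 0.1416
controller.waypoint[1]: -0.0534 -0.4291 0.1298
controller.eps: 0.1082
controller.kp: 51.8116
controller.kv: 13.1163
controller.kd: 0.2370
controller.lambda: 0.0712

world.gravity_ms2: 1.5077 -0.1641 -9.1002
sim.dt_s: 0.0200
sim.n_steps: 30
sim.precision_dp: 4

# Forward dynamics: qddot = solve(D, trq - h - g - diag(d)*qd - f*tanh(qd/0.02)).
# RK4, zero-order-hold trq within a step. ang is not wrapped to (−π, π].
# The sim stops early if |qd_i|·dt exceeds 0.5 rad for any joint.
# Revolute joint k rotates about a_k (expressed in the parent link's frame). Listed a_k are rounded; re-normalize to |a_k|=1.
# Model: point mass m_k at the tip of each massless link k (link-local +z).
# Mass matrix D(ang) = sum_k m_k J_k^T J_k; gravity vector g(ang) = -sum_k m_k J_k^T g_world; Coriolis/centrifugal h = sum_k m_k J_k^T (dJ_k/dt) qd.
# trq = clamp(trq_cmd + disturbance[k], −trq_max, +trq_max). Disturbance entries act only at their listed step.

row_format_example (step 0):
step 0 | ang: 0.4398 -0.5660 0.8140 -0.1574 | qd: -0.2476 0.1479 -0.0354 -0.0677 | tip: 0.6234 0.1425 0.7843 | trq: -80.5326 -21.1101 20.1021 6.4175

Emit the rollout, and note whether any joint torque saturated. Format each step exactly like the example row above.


step 1 | ang: 0.4194 -0.5482 0.8286 -0.1959 | qd: -1.8151 1.7323 1.5130 -3.6877 | tip: 0.6191 0.1461 0.7842 | trq: -78.4637 -20.4068 14.4891 5.8402
step 2 | ang: 0.3690 -0.5032 0.8709 -0.3028 | qd: -3.3065 3.1501 2.7820 -6.7127 | tip: 0.6107 0.1545 0.7789 | trq: -73.1972 -19.4773 9.5849 4.6444
step 3 | ang: 0.2919 -0.4409 0.9333 -0.4668 | qd: -4.4922 3.5602 3.5482 -9.3137 | tip: 0.5955 0.1658 0.7674 | trq: -54.9311 -15.0436 4.2824 3.1335
step 4 | ang: 0.1968 -0.3779 1.0038 -0.6703 | qd: -5.0941 3.1153 3.5854 -10.7425 | tip: 0.5715 0.1784 0.7487 | trq: -30.7255 -8.0856 -0.6231 1.9341
step 5 | ang: 0.0948 -0.3253 1.0698 -0.8888 | qd: -5.1371 2.3331 3.0785 -11.0003 | tip: 0.5392 0.1915 0.7235 | trq: -11.0570 -1.4529 -4.4147 1.5900
step 6 | ang: -0.0050 -0.2862 1.1244 -1.1044 | qd: -4.8722 1.6500 2.4098 -10.5879 | tip: 0.5013 0.2045 0.6938 | trq: 1.7729 3.5954 -7.1742 2.0329
step 7 | ang: -0.0985 -0.2580 1.1665 -1.3086 | qd: -4.4891 1.1892 1.8066 -9.9035 | tip: 0.4609 0.2172 0.6615 | trq: 9.3816 7.0646 -9.1605 2.9181
step 8 | ang: -0.1841 -0.2367 1.1980 -1.4984 | qd: -4.0798 0.9275 1.3392 -9.1489 | tip: 0.4203 0.2292 0.6281 | trq: 13.6129 9.3020 -10.5665 3.9370
step 9 | ang: -0.2617 -0.2192 1.2215 -1.6733 | qd: -3.6823 0.8137 1.0081 -8.4111 | tip: 0.3811 0.2405 0.5946 | trq: 15.7626 10.6530 -11.5290 4.8938
step 10 | ang: -0.3316 -0.2029 1.2396 -1.8340 | qd: -3.3112 0.8032 0.7928 -7.7222 | tip: 0.3443 0.2507 0.5617 | trq: 16.6499 11.3880 -12.1531 5.6871
step 11 | ang: -0.3944 -0.1862 1.2543 -1.9817 | qd: -2.9712 0.8626 0.6707 -7.0902 | tip: 0.3104 0.2600 0.5299 | trq: 16.7773 11.7044 -12.5222 6.2780
step 12 | ang: -0.4507 -0.1679 1.2673 -2.1173 | qd: -2.6632 0.9672 0.6219 -6.5111 | tip: 0.2796 0.2684 0.4995 | trq: 16.4487 11.7413 -12.7011 6.6628
step 13 | ang: -0.5012 -0.1472 1.2798 -2.2420 | qd: -2.3861 1.0974 0.6304 -5.9756 | tip: 0.2520 0.2759 0.4707 | trq: 15.8440 11.5937 -12.7391 6.8572
step 14 | ang: -0.5465 -0.1238 1.2930 -2.3563 | qd: -2.1378 1.2365 0.6828 -5.4717 | tip: 0.2274 0.2826 0.4439 | trq: 15.0636 11.3242 -12.6717 6.8855
step 15 | ang: -0.5870 -0.0977 1.3075 -2.4608 | qd: -1.9159 1.3689 0.7676 -4.9861 | tip: 0.2058 0.2887 0.4189 | trq: 14.1554 10.9701 -12.5233 6.7753
step 16 | ang: -0.6233 -0.0691 1.3239 -2.5558 | qd: -1.7177 1.4798 0.8741 -4.5059 | tip: 0.1869 0.2943 0.3959 | trq: 13.1337 10.5496 -12.3096 6.5544
step 17 | ang: -0.6559 -0.0386 1.3425 -2.6412 | qd: -1.5408 1.5559 0.9916 -4.0208 | tip: 0.1705 0.2993 0.3748 | trq: 11.9969 10.0687 -12.0421 6.2498
step 18 | ang: -0.6852 -0.0070 1.3636 -2.7168 | qd: -1.3841 1.5880 1.1097 -3.5252 | tip: 0.1564 0.3040 0.3557 | trq: 10.7516 9.5314 -11.7332 5.8876
step 19 | ang: -0.7116 0.0248 1.3869 -2.7824 | qd: -1.2477 1.5726 1.2187 -3.0205 | tip: 0.1444 0.3082 0.3383 | trq: 9.4382 8.9526 -11.4017 5.4937
step 20 | ang: -0.7354 0.0558 1.4122 -2.8380 | qd: -1.1327 1.5133 1.3110 -2.5155 | tip: 0.1342 0.3120 0.3226 | trq: 8.1410 8.3660 -11.0732 5.0938
step 21 | ang: -0.7572 0.0853 1.4392 -2.8835 | qd: -1.0404 1.4197 1.3816 -2.0245 | tip: 0.1255 0.3154 0.3084 | trq: 6.9687 7.8188 -10.7743 4.7114
step 22 | ang: -0.7773 0.1127 1.4674 -2.9195 | qd: -0.9703 1.3046 1.4287 -1.5636 | tip: 0.1181 0.3182 0.2955 | trq: 6.0146 7.3556 -10.5247 4.3656
step 23 | ang: -0.7962 0.1376 1.4962 -2.9467 | qd: -0.9208 1.1805 1.4530 -1.1462 | tip: 0.1118 0.3205 0.2837 | trq: 5.3270 7.0035 -10.3323 4.0684
step 24 | ang: -0.8143 0.1601 1.5254 -2.9660 | qd: -0.8883 1.0579 1.4572 -0.7809 | tip: 0.1063 0.3224 0.2730 | trq: 4.9050 6.7686 -10.1947 3.8252
step 25 | ang: -0.8319 0.1802 1.5544 -2.9786 | qd: -0.8692 0.9437 1.4448 -0.4708 | tip: 0.1014 0.3238 0.2630 | trq: 4.7146 6.6405 -10.1036 3.6350
step 26 | ang: -0.8492 0.1980 1.5831 -2.9854 | qd: -0.8594 0.8417 1.4197 -0.2143 | tip: 0.0971 0.3248 0.2539 | trq: 4.7076 6.6009 -10.0488 3.4933
step 27 | ang: -0.8664 0.2140 1.6111 -2.9877 | qd: -0.8558 0.7539 1.3851 -0.0078 | tip: 0.0931 0.3254 0.2454 | trq: 4.8374 6.6301 -10.0210 3.3940
step 28 | ang: -0.8835 0.2284 1.6384 -2.9863 | qd: -0.8563 0.6841 1.3431 0.1460 | tip: 0.0895 0.3257 0.2375 | trq: 5.0832 6.7208 -10.0178 3.3361
step 29 | ang: -0.9006 0.2415 1.6648 -2.9822 | qd: -0.8571 0.6264 1.2964 0.2636 | tip: 0.0861 0.3258 0.2302 | trq: 5.3832 6.8421 -10.0251 3.3040
step 30 | ang: -0.9177 0.2536 1.6903 -2.9760 | qd: -0.8569 0.5790 1.2467 0.3518 | tip: 0.0830 0.3257 0.2234
any joint saturated: no


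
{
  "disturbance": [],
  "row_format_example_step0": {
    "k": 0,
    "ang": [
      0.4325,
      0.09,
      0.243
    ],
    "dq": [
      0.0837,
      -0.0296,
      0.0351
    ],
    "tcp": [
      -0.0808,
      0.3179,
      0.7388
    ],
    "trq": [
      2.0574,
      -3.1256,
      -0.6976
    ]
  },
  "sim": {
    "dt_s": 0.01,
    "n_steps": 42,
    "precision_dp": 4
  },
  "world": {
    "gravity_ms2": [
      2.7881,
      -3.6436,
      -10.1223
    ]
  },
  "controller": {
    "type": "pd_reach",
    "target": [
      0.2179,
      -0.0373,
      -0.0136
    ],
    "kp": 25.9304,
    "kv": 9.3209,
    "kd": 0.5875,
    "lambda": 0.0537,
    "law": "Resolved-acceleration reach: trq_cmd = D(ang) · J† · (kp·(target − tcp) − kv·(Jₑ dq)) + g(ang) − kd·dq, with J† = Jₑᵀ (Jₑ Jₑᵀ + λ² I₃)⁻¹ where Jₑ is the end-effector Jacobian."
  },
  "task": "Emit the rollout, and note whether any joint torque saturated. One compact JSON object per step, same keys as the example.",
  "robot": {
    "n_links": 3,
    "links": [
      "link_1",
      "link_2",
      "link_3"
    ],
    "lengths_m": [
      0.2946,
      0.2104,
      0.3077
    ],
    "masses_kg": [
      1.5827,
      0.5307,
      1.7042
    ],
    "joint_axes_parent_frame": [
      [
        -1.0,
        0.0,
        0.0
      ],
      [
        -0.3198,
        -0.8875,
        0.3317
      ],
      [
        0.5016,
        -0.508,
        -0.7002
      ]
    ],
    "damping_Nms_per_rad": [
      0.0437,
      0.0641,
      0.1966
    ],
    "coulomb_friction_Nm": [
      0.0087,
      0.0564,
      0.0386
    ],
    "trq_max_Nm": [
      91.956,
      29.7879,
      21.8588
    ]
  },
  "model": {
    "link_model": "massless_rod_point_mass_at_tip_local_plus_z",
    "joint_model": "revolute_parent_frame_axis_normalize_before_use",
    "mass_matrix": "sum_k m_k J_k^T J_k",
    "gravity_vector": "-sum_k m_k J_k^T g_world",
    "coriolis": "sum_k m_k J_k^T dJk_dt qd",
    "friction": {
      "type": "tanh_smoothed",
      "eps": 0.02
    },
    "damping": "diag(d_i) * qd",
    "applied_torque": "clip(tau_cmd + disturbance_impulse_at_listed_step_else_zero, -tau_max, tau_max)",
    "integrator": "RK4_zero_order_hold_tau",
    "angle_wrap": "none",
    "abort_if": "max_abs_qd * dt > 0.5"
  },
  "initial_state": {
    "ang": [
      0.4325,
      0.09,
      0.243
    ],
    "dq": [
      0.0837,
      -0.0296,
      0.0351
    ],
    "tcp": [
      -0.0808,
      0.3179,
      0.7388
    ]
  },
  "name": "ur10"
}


{"k":1,"ang":[0.4344,0.0875,0.2479],"dq":[0.29,-0.4683,0.9247],"tcp":[-0.0806,0.3184,0.7385],"trq":[2.0882,-2.5487,-1.1329]}
{"k":2,"ang":[0.4378,0.0817,0.2586],"dq":[0.3843,-0.6826,1.2164],"tcp":[-0.0798,0.3189,0.7382],"trq":[1.969,-2.1417,-1.1761]}
{"k":3,"ang":[0.4419,0.0742,0.2713],"dq":[0.4426,-0.8231,1.3251],"tcp":[-0.0787,0.3195,0.7379],"trq":[1.7944,-1.8102,-1.1066]}
{"k":4,"ang":[0.4466,0.0654,0.2848],"dq":[0.4882,-0.9357,1.3767],"tcp":[-0.0772,0.3202,0.7375],"trq":[1.5934,-1.5228,-1.0085]}
{"k":5,"ang":[0.4516,0.0556,0.2988],"dq":[0.5283,-1.0352,1.4094],"tcp":[-0.0753,0.3212,0.737],"trq":[1.3746,-1.267,-0.9067]}
{"k":6,"ang":[0.4571,0.0448,0.313],"dq":[0.565,-1.1266,1.4345],"tcp":[-0.073,0.3223,0.7365],"trq":[1.1407,-1.0369,-0.8081]}
{"k":7,"ang":[0.4629,0.0331,0.3274],"dq":[0.599,-1.2117,1.4553],"tcp":[-0.0705,0.3236,0.7359],"trq":[0.8927,-0.8287,-0.7143]}
{"k":8,"ang":[0.4691,0.0206,0.342],"dq":[0.6305,-1.2914,1.4725],"tcp":[-0.0677,0.325,0.7353],"trq":[0.6314,-0.6394,-0.625]}
{"k":9,"ang":[0.4755,0.0073,0.3568],"dq":[0.6595,-1.3662,1.4861],"tcp":[-0.0646,0.3265,0.7345],"trq":[0.3579,-0.4665,-0.5399]}
{"k":10,"ang":[0.4822,-0.0067,0.3717],"dq":[0.6861,-1.4365,1.4962],"tcp":[-0.0612,0.3282,0.7337],"trq":[0.0736,-0.308,-0.4586]}
{"k":11,"ang":[0.4892,-0.0214,0.3867],"dq":[0.7105,-1.5028,1.5028],"tcp":[-0.0577,0.3299,0.7329],"trq":[-0.2198,-0.1621,-0.3807]}
{"k":12,"ang":[0.4964,-0.0367,0.4017],"dq":[0.7325,-1.5653,1.506],"tcp":[-0.0539,0.3318,0.7319],"trq":[-0.5204,-0.0269,-0.3059]}
{"k":13,"ang":[0.5038,-0.0527,0.4167],"dq":[0.7524,-1.6242,1.5057],"tcp":[-0.0499,0.3338,0.7309],"trq":[-0.826,0.0988,-0.2339]}
{"k":14,"ang":[0.5114,-0.0692,0.4318],"dq":[0.7702,-1.68,1.5023],"tcp":[-0.0457,0.3358,0.7297],"trq":[-1.1347,0.2164,-0.1647]}
{"k":15,"ang":[0.5192,-0.0862,0.4467],"dq":[0.786,-1.7329,1.4958],"tcp":[-0.0413,0.3379,0.7285],"trq":[-1.4442,0.3269,-0.0982]}
{"k":16,"ang":[0.5271,-0.1038,0.4616],"dq":[0.8,-1.783,1.4866],"tcp":[-0.0368,0.34,0.7272],"trq":[-1.7527,0.4315,-0.0341]}
{"k":17,"ang":[0.5352,-0.1219,0.4764],"dq":[0.8122,-1.8307,1.4749],"tcp":[-0.032,0.3422,0.7259],"trq":[-2.0581,0.5308,0.0276]}
{"k":18,"ang":[0.5434,-0.1404,0.4911],"dq":[0.8228,-1.8761,1.4609],"tcp":[-0.0271,0.3444,0.7244],"trq":[-2.3588,0.6258,0.087]}
{"k":19,"ang":[0.5516,-0.1594,0.5056],"dq":[0.832,-1.9196,1.4448],"tcp":[-0.0221,0.3466,0.7229],"trq":[-2.6531,0.7171,0.1441]}
{"k":20,"ang":[0.56,-0.1787,0.5199],"dq":[0.8399,-1.9612,1.4269],"tcp":[-0.0169,0.3488,0.7212],"trq":[-2.9397,0.8052,0.1992]}
{"k":21,"ang":[0.5684,-0.1985,0.5341],"dq":[0.8465,-2.0012,1.4074],"tcp":[-0.0116,0.351,0.7195],"trq":[-3.2175,0.8907,0.2522]}
{"k":22,"ang":[0.5769,-0.2187,0.548],"dq":[0.8521,-2.0398,1.3865],"tcp":[-0.0061,0.3531,0.7178],"trq":[-3.4853,0.974,0.3034]}
{"k":23,"ang":[0.5855,-0.2393,0.5618],"dq":[0.8568,-2.077,1.3644],"tcp":[-0.0006,0.3552,0.7159],"trq":[-3.7425,1.0556,0.3528]}
{"k":24,"ang":[0.594,-0.2603,0.5753],"dq":[0.8608,-2.1131,1.3411],"tcp":[0.0052,0.3573,0.714],"trq":[-3.9884,1.1356,0.4007]}
{"k":25,"ang":[0.6027,-0.2816,0.5885],"dq":[0.864,-2.1482,1.3169],"tcp":[0.011,0.3593,0.712],"trq":[-4.2224,1.2144,0.4471]}
{"k":26,"ang":[0.6113,-0.3032,0.6016],"dq":[0.8668,-2.1824,1.2918],"tcp":[0.017,0.3612,0.7099],"trq":[-4.4443,1.2923,0.4922]}
{"k":27,"ang":[0.62,-0.3252,0.6143],"dq":[0.8691,-2.2159,1.266],"tcp":[0.023,0.3631,0.7078],"trq":[-4.6539,1.3693,0.5361]}
{"k":28,"ang":[0.6287,-0.3475,0.6269],"dq":[0.8711,-2.2486,1.2394],"tcp":[0.0292,0.3648,0.7055],"trq":[-4.8509,1.4458,0.579]}
{"k":29,"ang":[0.6374,-0.3701,0.6391],"dq":[0.873,-2.2808,1.2122],"tcp":[0.0355,0.3665,0.7032],"trq":[-5.0354,1.5217,0.6211]}
{"k":30,"ang":[0.6461,-0.3931,0.6511],"dq":[0.8749,-2.3125,1.1844],"tcp":[0.0419,0.3681,0.7009],"trq":[-5.2074,1.5973,0.6625]}
{"k":31,"ang":[0.6549,-0.4164,0.6628],"dq":[0.8768,-2.3438,1.1559],"tcp":[0.0484,0.3695,0.6984],"trq":[-5.3671,1.6725,0.7033]}
{"k":32,"ang":[0.6637,-0.4399,0.6742],"dq":[0.8788,-2.3747,1.1269],"tcp":[0.0549,0.3708,0.6959],"trq":[-5.5145,1.7475,0.7436]}
{"k":33,"ang":[0.6725,-0.4638,0.6853],"dq":[0.8811,-2.4053,1.0972],"tcp":[0.0616,0.372,0.6933],"trq":[-5.65,1.8222,0.7837]}
{"k":34,"ang":[0.6813,-0.488,0.6961],"dq":[0.8839,-2.4357,1.067],"tcp":[0.0684,0.3731,0.6906],"trq":[-5.7737,1.8966,0.8235]}
{"k":35,"ang":[0.6901,-0.5125,0.7066],"dq":[0.887,-2.4659,1.036],"tcp":[0.0752,0.374,0.6878],"trq":[-5.8858,1.9707,0.8633]}
{"k":36,"ang":[0.699,-0.5373,0.7168],"dq":[0.8908,-2.496,1.0044],"tcp":[0.0821,0.3748,0.685],"trq":[-5.9867,2.0446,0.903]}
{"k":37,"ang":[0.708,-0.5624,0.7267],"dq":[0.8952,-2.526,0.9721],"tcp":[0.0891,0.3755,0.6821],"trq":[-6.0767,2.118,0.9429]}
{"k":38,"ang":[0.7169,-0.5878,0.7362],"dq":[0.9005,-2.556,0.939],"tcp":[0.0961,0.376,0.679],"trq":[-6.1559,2.191,0.9829]}
{"k":39,"ang":[0.726,-0.6135,0.7454],"dq":[0.9066,-2.5859,0.905],"tcp":[0.1033,0.3763,0.6759],"trq":[-6.2248,2.2634,1.0231]}
{"k":40,"ang":[0.7351,-0.6396,0.7543],"dq":[0.9136,-2.6158,0.8701],"tcp":[0.1105,0.3765,0.6728],"trq":[-6.2836,2.3352,1.0637]}
{"k":41,"ang":[0.7442,-0.6659,0.7628],"dq":[0.9218,-2.6458,0.8342],"tcp":[0.1177,0.3765,0.6695],"trq":[-6.3326,2.4063,1.1046]}
{"k":42,"ang":[0.7535,-0.6925,0.771],"dq":[0.9312,-2.6759,0.7973],"tcp":[0.125,0.3763,0.6661]}
{"summary": "any joint saturated: no"}


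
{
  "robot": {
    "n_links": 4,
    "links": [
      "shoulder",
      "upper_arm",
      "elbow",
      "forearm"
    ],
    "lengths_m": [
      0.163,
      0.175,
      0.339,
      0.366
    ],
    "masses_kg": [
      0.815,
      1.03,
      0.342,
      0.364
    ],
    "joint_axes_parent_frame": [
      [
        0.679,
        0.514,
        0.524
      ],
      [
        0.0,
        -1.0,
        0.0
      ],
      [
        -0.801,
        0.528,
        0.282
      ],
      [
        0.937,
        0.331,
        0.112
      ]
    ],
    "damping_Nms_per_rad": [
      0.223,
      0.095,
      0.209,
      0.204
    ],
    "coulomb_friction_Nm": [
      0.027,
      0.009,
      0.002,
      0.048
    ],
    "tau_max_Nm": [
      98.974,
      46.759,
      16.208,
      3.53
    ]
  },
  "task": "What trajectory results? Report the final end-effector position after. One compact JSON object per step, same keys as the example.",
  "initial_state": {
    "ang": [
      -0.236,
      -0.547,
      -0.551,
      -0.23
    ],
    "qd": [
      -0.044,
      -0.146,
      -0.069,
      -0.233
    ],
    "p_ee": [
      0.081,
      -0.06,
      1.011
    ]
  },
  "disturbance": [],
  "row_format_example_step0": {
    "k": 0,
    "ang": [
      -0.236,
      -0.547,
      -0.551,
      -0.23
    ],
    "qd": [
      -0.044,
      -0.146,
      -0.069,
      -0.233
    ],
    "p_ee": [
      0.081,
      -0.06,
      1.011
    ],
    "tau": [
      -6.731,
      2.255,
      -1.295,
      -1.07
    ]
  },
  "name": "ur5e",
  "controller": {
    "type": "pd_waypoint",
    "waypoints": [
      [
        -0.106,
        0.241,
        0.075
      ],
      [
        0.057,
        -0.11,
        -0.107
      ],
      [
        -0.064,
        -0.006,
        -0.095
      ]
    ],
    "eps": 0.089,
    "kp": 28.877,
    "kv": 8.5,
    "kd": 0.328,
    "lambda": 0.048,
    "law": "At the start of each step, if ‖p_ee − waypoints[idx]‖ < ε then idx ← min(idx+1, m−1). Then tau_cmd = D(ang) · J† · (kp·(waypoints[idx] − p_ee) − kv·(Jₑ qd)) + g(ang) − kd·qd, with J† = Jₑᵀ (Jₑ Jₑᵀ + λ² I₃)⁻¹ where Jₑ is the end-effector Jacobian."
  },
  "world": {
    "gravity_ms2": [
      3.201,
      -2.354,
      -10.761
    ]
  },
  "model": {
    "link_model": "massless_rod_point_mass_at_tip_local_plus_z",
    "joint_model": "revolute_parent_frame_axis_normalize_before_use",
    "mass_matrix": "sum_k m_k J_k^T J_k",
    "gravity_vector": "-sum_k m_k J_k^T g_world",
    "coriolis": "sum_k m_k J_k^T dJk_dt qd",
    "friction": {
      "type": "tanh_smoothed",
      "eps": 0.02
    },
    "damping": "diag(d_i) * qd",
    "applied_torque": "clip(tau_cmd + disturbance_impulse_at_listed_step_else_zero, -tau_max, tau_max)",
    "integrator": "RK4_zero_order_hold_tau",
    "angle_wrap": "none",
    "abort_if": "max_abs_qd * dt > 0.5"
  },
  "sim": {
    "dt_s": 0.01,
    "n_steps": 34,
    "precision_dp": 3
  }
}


{"k":1,"ang":[-0.241,-0.556,-0.56,-0.236],"qd":[-0.928,-1.664,-1.618,-0.962],"p_ee":[0.082,-0.059,1.01],"tau":[-6.083,2.808,-0.81,-0.778]}
{"k":2,"ang":[-0.253,-0.577,-0.58,-0.247],"qd":[-1.472,-2.497,-2.348,-1.094],"p_ee":[0.082,-0.057,1.008],"tau":[-5.632,3.195,-0.688,-0.698]}
{"k":3,"ang":[-0.269,-0.605,-0.605,-0.257],"qd":[-1.821,-2.984,-2.693,-1.028],"p_ee":[0.082,-0.056,1.005],"tau":[-5.314,3.48,-0.721,-0.68]}
{"k":4,"ang":[-0.289,-0.636,-0.633,-0.267],"qd":[-2.054,-3.291,-2.855,-0.92],"p_ee":[0.082,-0.054,1.002],"tau":[-5.073,3.692,-0.819,-0.667]}
{"k":5,"ang":[-0.31,-0.67,-0.662,-0.276],"qd":[-2.217,-3.497,-2.926,-0.821],"p_ee":[0.082,-0.053,0.999],"tau":[-4.869,3.852,-0.945,-0.643]}
{"k":6,"ang":[-0.333,-0.706,-0.691,-0.284],"qd":[-2.335,-3.646,-2.953,-0.747],"p_ee":[0.082,-0.051,0.996],"tau":[-4.682,3.97,-1.079,-0.606]}
{"k":7,"ang":[-0.357,-0.743,-0.721,-0.291],"qd":[-2.423,-3.758,-2.957,-0.698],"p_ee":[0.082,-0.049,0.992],"tau":[-4.503,4.057,-1.214,-0.558]}
{"k":8,"ang":[-0.381,-0.781,-0.75,-0.298],"qd":[-2.488,-3.845,-2.95,-0.67],"p_ee":[0.082,-0.047,0.989],"tau":[-4.328,4.121,-1.345,-0.501]}
{"k":9,"ang":[-0.406,-0.819,-0.78,-0.304],"qd":[-2.538,-3.916,-2.939,-0.661],"p_ee":[0.081,-0.044,0.985],"tau":[-4.158,4.165,-1.469,-0.439]}
{"k":10,"ang":[-0.432,-0.859,-0.809,-0.311],"qd":[-2.573,-3.975,-2.928,-0.666],"p_ee":[0.081,-0.042,0.981],"tau":[-3.995,4.196,-1.585,-0.374]}
{"k":11,"ang":[-0.458,-0.899,-0.838,-0.318],"qd":[-2.598,-4.023,-2.92,-0.683],"p_ee":[0.08,-0.039,0.977],"tau":[-3.842,4.217,-1.693,-0.307]}
{"k":12,"ang":[-0.484,-0.939,-0.867,-0.325],"qd":[-2.613,-4.064,-2.915,-0.708],"p_ee":[0.08,-0.036,0.972],"tau":[-3.701,4.229,-1.791,-0.241]}
{"k":13,"ang":[-0.51,-0.98,-0.896,-0.332],"qd":[-2.619,-4.098,-2.914,-0.739],"p_ee":[0.079,-0.033,0.968],"tau":[-3.574,4.237,-1.88,-0.176]}
{"k":14,"ang":[-0.536,-1.021,-0.926,-0.339],"qd":[-2.617,-4.127,-2.919,-0.773],"p_ee":[0.078,-0.03,0.964],"tau":[-3.463,4.24,-1.958,-0.112]}
{"k":15,"ang":[-0.562,-1.063,-0.955,-0.347],"qd":[-2.608,-4.151,-2.929,-0.809],"p_ee":[0.077,-0.027,0.959],"tau":[-3.368,4.24,-2.026,-0.052]}
{"k":16,"ang":[-0.588,-1.104,-0.984,-0.356],"qd":[-2.593,-4.171,-2.945,-0.845],"p_ee":[0.075,-0.024,0.954],"tau":[-3.289,4.239,-2.084,0.005]}
{"k":17,"ang":[-0.614,-1.146,-1.014,-0.364],"qd":[-2.573,-4.188,-2.967,-0.878],"p_ee":[0.074,-0.022,0.949],"tau":[-3.224,4.235,-2.132,0.058]}
{"k":18,"ang":[-0.64,-1.188,-1.044,-0.373],"qd":[-2.548,-4.203,-2.993,-0.906],"p_ee":[0.072,-0.019,0.944],"tau":[-3.173,4.229,-2.17,0.106]}
{"k":19,"ang":[-0.665,-1.23,-1.074,-0.382],"qd":[-2.518,-4.216,-3.024,-0.929],"p_ee":[0.07,-0.016,0.939],"tau":[-3.133,4.22,-2.197,0.151]}
{"k":20,"ang":[-0.69,-1.272,-1.104,-0.392],"qd":[-2.486,-4.228,-3.059,-0.945],"p_ee":[0.068,-0.013,0.934],"tau":[-3.101,4.208,-2.216,0.191]}
{"k":21,"ang":[-0.715,-1.315,-1.135,-0.401],"qd":[-2.451,-4.24,-3.097,-0.952],"p_ee":[0.066,-0.01,0.929],"tau":[-3.075,4.192,-2.224,0.226]}
{"k":22,"ang":[-0.739,-1.357,-1.166,-0.411],"qd":[-2.415,-4.252,-3.137,-0.95],"p_ee":[0.064,-0.007,0.924],"tau":[-3.053,4.171,-2.224,0.257]}
{"k":23,"ang":[-0.763,-1.4,-1.198,-0.42],"qd":[-2.378,-4.265,-3.178,-0.938],"p_ee":[0.061,-0.004,0.918],"tau":[-3.03,4.144,-2.214,0.284]}
{"k":24,"ang":[-0.787,-1.442,-1.23,-0.429],"qd":[-2.341,-4.279,-3.22,-0.916],"p_ee":[0.058,-0.002,0.913],"tau":[-3.005,4.11,-2.196,0.307]}
{"k":25,"ang":[-0.81,-1.485,-1.262,-0.438],"qd":[-2.305,-4.295,-3.262,-0.883],"p_ee":[0.055,0.001,0.907],"tau":[-2.975,4.068,-2.17,0.327]}
{"k":26,"ang":[-0.833,-1.528,-1.295,-0.447],"qd":[-2.27,-4.313,-3.303,-0.839],"p_ee":[0.052,0.004,0.901],"tau":[-2.937,4.017,-2.136,0.342]}
{"k":27,"ang":[-0.855,-1.572,-1.328,-0.455],"qd":[-2.236,-4.334,-3.341,-0.784],"p_ee":[0.049,0.007,0.895],"tau":[-2.889,3.957,-2.095,0.355]}
{"k":28,"ang":[-0.878,-1.615,-1.362,-0.463],"qd":[-2.206,-4.359,-3.377,-0.719],"p_ee":[0.045,0.009,0.889],"tau":[-2.83,3.886,-2.045,0.365]}
{"k":29,"ang":[-0.9,-1.659,-1.395,-0.469],"qd":[-2.178,-4.386,-3.409,-0.643],"p_ee":[0.042,0.012,0.884],"tau":[-2.759,3.804,-1.989,0.372]}
{"k":30,"ang":[-0.921,-1.703,-1.43,-0.475],"qd":[-2.154,-4.418,-3.436,-0.558],"p_ee":[0.038,0.015,0.877],"tau":[-2.674,3.711,-1.925,0.377]}
{"k":31,"ang":[-0.943,-1.747,-1.464,-0.48],"qd":[-2.135,-4.453,-3.458,-0.464],"p_ee":[0.034,0.018,0.871],"tau":[-2.575,3.606,-1.854,0.379]}
{"k":32,"ang":[-0.964,-1.792,-1.499,-0.485],"qd":[-2.12,-4.493,-3.475,-0.362],"p_ee":[0.031,0.022,0.865],"tau":[-2.463,3.489,-1.776,0.38]}
{"k":33,"ang":[-0.985,-1.837,-1.534,-0.488],"qd":[-2.111,-4.538,-3.484,-0.252],"p_ee":[0.027,0.025,0.859],"tau":[-2.339,3.361,-1.692,0.379]}
{"k":34,"ang":[-1.006,-1.883,-1.568,-0.49],"qd":[-2.109,-4.588,-3.485,-0.136],"p_ee":[0.023,0.029,0.853]}
{"summary": "final p_ee position (m): 0.023 0.029 0.853"}
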